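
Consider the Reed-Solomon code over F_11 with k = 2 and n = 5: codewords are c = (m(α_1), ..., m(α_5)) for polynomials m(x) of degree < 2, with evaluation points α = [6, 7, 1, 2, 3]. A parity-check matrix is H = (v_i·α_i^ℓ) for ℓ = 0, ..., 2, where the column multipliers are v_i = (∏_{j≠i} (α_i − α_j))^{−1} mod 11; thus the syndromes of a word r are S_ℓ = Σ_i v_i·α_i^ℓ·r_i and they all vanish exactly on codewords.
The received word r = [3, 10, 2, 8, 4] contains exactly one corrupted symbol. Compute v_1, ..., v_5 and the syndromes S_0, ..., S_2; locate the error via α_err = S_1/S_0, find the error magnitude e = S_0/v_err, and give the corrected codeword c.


S = (9, 9, 9), error at position 3, error magnitude e = 1, c = [3, 10, 1, 8, 4].

Step 1: column multipliers v_i = (∏_{j≠i}(α_i − α_j))^{−1} mod 11.
  i = 1 (α = 6): (6−7)(6−1)(6−2)(6−3) = (−1)·5·4·3 = −60 ≡ 6, so v_1 = 6^{−1} = 2 (mod 11).
  i = 2 (α = 7): (7−6)(7−1)(7−2)(7−3) = 1·6·5·4 = 120 ≡ 10, so v_2 = 10^{−1} = 10 (mod 11).
  i = 3 (α = 1): (1−6)(1−7)(1−2)(1−3) = (−5)·(−6)·(−1)·(−2) = 60 ≡ 5, so v_3 = 5^{−1} = 9 (mod 11).
  i = 4 (α = 2): (2−6)(2−7)(2−1)(2−3) = (−4)·(−5)·1·(−1) = −20 ≡ 2, so v_4 = 2^{−1} = 6 (mod 11).
  i = 5 (α = 3): (3−6)(3−7)(3−1)(3−2) = (−3)·(−4)·2·1 = 24 ≡ 2, so v_5 = 2^{−1} = 6 (mod 11).
  v = [2, 10, 9, 6, 6].
Step 2: syndromes of r = [3, 10, 2, 8, 4] (all sums mod 11).
  S_0 = Σ v_i r_i = 2·3 + 10·10 + 9·2 + 6·8 + 6·4 = 196 ≡ 9.
  S_1 = Σ v_i α_i r_i = 2·6·3 + 10·7·10 + 9·1·2 + 6·2·8 + 6·3·4 = 922 ≡ 9.
  α_i^2 mod 11 = [3, 5, 1, 4, 9].
  S_2 = Σ v_i α_i^2 r_i = 2·3·3 + 10·5·10 + 9·1·2 + 6·4·8 + 6·9·4 = 944 ≡ 9.
  S = (9, 9, 9) ≠ 0, so r is not a codeword (an error is present).
Step 3: locate the error. For a single error e at position i, S_ℓ = v_i·e·α_i^ℓ, so α_err = S_1/S_0.
  S_0^{−1} = 9^{−1} = 5 (mod 11), so α_err = 9·5 = 45 ≡ 1 = α_3. Error position i = 3.
  Consistency check: S_2/S_1 = 9·5 = 45 ≡ 1 = α_err ✓ (single-error assumption holds).
Step 4: error magnitude e = S_0/v_3 = S_0·∏_{j≠3}(α_3 − α_j) = 9·5 = 45 ≡ 1 (mod 11).
Step 5: correct position 3: c_3 = r_3 − e = 2 − 1 ≡ 1 (mod 11). Hence c = [3, 10, 1, 8, 4].
  Check: interpolating c through the α_i gives m(x) = 5 + 7·x (degree < 2) with m(α_i) = c_i for every i, so c is indeed a codeword.


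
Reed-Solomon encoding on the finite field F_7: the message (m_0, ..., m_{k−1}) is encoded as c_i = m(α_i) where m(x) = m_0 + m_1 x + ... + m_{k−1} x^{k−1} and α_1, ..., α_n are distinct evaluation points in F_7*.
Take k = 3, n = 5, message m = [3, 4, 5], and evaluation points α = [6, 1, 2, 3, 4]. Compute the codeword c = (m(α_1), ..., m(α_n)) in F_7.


c = [4, 5, 3, 4, 1]

Message polynomial: m(x) = 3 + 4·x + 5·x^2 (mod 7).
For each evaluation point α_i, compute m(α_i) mod 7:
  α_1 = 6: Horner steps 5 → 6 → 4, so m(6) = 4.
  α_2 = 1: Horner steps 5 → 2 → 5, so m(1) = 5.
  α_3 = 2: Horner steps 5 → 0 → 3, so m(2) = 3.
  α_4 = 3: Horner steps 5 → 5 → 4, so m(3) = 4.
  α_5 = 4: Horner steps 5 → 3 → 1, so m(4) = 1.
Codeword c = [4, 5, 3, 4, 1] ∈ F_7^5.


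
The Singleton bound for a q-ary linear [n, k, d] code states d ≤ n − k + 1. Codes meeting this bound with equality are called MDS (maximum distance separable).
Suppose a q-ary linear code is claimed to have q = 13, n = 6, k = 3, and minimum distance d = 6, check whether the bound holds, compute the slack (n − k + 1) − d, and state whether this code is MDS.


Singleton RHS = n − k + 1 = 4, slack = -2, bound violated (no such code; not MDS).

Singleton bound: d ≤ n − k + 1.
Here n = 6, k = 3, so n − k + 1 = 4.
Given d = 6, check d ≤ 4: NO.
Slack = (n − k + 1) − d = -2.
The slack is negative: d = 6 exceeds n − k + 1 = 4 by 2, so the Singleton bound is violated and no linear [6, 3, 6]_13 code can exist. In particular it is not MDS (MDS requires d = n − k + 1 exactly).
Description: the claimed parameters are [6, 3, 6]_13; such a code would be impossible (violates the Singleton bound).


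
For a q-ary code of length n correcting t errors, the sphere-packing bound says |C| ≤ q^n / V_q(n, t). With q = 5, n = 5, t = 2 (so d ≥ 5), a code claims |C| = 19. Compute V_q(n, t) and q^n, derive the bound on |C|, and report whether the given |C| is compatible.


V_q(n, t) = 181, q^n = 3125, Hamming bound = 17, |C| = 19 > bound (violated).

Step 1: Compute V_q(n, t) = Σ_{j=0}^2 C(n, j) (q−1)^j.
  j = 0: C(5,0)·(4)^0 = 1·1 = 1.
  j = 1: C(5,1)·(4)^1 = 5·4 = 20.
  j = 2: C(5,2)·(4)^2 = 10·16 = 160.
  V_q(n, t) = 1 + 20 + 160 = 181.
Step 2: q^n = 5^5 = 3125.
Step 3: Hamming bound ⌊q^n / V_q(n,t)⌋ = ⌊3125/181⌋ = 17.
Step 4: Compare |C| = 19 to 17: violated.
The claimed |C| lies above the Hamming bound, so no 5-ary code of length 5 with d ≥ 5 can have 19 codewords.


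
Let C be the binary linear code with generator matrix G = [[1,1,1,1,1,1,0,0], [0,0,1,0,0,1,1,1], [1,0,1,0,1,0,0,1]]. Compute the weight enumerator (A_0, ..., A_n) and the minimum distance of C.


Weight distribution: A_0 = 1, A_4 = 5, A_6 = 2. Minimum distance d = 4.

Enumerate all 2^3 = 8 messages m ∈ F_2^3.
For each, compute codeword c = mG in F_2^8, then tally its weight.
  m = 000 → c = 00000000, weight = 0.
  m = 100 → c = 11111100, weight = 6.
  m = 010 → c = 00100111, weight = 4.
  m = 110 → c = 11011011, weight = 6.
  m = 001 → c = 10101001, weight = 4.
  m = 101 → c = 01010101, weight = 4.
  m = 011 → c = 10001110, weight = 4.
  m = 111 → c = 01110010, weight = 4.
Tally weights:
  weight 0: 1 codewords.
  weight 4: 5 codewords.
  weight 6: 2 codewords.
Minimum distance d = smallest w > 0 with A_w > 0 = 4.
Sanity: Σ A_w = 8 = 2^3 = 8 ✓.


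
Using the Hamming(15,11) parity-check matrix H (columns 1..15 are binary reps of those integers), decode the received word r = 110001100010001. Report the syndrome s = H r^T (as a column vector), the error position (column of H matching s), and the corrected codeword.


s = (0, 1, 1, 0)^T, error position = 6, corrected codeword c = 110000100010001

Compute s = H r^T mod 2 one row at a time:
  s_1 = 0 + 0 + 0 + 1 + 0 + 0 + 0 + 1 = 2 ≡ 0 (mod 2).
  s_2 = 0 + 0 + 1 + 1 + 0 + 0 + 0 + 1 = 3 ≡ 1 (mod 2).
  s_3 = 1 + 0 + 1 + 1 + 0 + 1 + 0 + 1 = 5 ≡ 1 (mod 2).
  s_4 = 1 + 0 + 0 + 1 + 0 + 1 + 0 + 1 = 4 ≡ 0 (mod 2).
s = (0, 1, 1, 0)^T — this equals column 6 of H (binary 0110), so error is at position 6.
Correct: flip bit 6 of r = 110001100010001 to get c = 110000100010001.


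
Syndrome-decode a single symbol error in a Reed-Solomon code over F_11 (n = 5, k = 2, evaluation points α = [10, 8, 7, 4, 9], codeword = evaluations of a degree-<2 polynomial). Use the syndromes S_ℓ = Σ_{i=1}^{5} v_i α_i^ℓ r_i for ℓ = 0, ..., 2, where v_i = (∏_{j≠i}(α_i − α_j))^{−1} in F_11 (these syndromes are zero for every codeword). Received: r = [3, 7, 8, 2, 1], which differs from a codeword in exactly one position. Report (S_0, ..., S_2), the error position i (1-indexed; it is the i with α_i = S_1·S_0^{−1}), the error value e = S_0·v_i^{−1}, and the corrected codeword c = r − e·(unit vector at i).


S = (1, 8, 9), error at position 2, error magnitude e = 8, c = [3, 10, 8, 2, 1].

Step 1: column multipliers v_i = (∏_{j≠i}(α_i − α_j))^{−1} mod 11.
  i = 1 (α = 10): (10−8)(10−7)(10−4)(10−9) = 2·3·6·1 = 36 ≡ 3, so v_1 = 3^{−1} = 4 (mod 11).
  i = 2 (α = 8): (8−10)(8−7)(8−4)(8−9) = (−2)·1·4·(−1) = 8 ≡ 8, so v_2 = 8^{−1} = 7 (mod 11).
  i = 3 (α = 7): (7−10)(7−8)(7−4)(7−9) = (−3)·(−1)·3·(−2) = −18 ≡ 4, so v_3 = 4^{−1} = 3 (mod 11).
  i = 4 (α = 4): (4−10)(4−8)(4−7)(4−9) = (−6)·(−4)·(−3)·(−5) = 360 ≡ 8, so v_4 = 8^{−1} = 7 (mod 11).
  i = 5 (α = 9): (9−10)(9−8)(9−7)(9−4) = (−1)·1·2·5 = −10 ≡ 1, so v_5 = 1^{−1} = 1 (mod 11).
  v = [4, 7, 3, 7, 1].
Step 2: syndromes of r = [3, 7, 8, 2, 1] (all sums mod 11).
  S_0 = Σ v_i r_i = 4·3 + 7·7 + 3·8 + 7·2 + 1·1 = 100 ≡ 1.
  S_1 = Σ v_i α_i r_i = 4·10·3 + 7·8·7 + 3·7·8 + 7·4·2 + 1·9·1 = 745 ≡ 8.
  α_i^2 mod 11 = [1, 9, 5, 5, 4].
  S_2 = Σ v_i α_i^2 r_i = 4·1·3 + 7·9·7 + 3·5·8 + 7·5·2 + 1·4·1 = 647 ≡ 9.
  S = (1, 8, 9) ≠ 0, so r is not a codeword (an error is present).
Step 3: locate the error. For a single error e at position i, S_ℓ = v_i·e·α_i^ℓ, so α_err = S_1/S_0.
  S_0^{−1} = 1^{−1} = 1 (mod 11), so α_err = 8·1 = 8 ≡ 8 = α_2. Error position i = 2.
  Consistency check: S_2/S_1 = 9·7 = 63 ≡ 8 = α_err ✓ (single-error assumption holds).
Step 4: error magnitude e = S_0/v_2 = S_0·∏_{j≠2}(α_2 − α_j) = 1·8 = 8 ≡ 8 (mod 11).
Step 5: correct position 2: c_2 = r_2 − e = 7 − 8 ≡ 10 (mod 11). Hence c = [3, 10, 8, 2, 1].
  Check: interpolating c through the α_i gives m(x) = 5 + 2·x (degree < 2) with m(α_i) = c_i for every i, so c is indeed a codeword.


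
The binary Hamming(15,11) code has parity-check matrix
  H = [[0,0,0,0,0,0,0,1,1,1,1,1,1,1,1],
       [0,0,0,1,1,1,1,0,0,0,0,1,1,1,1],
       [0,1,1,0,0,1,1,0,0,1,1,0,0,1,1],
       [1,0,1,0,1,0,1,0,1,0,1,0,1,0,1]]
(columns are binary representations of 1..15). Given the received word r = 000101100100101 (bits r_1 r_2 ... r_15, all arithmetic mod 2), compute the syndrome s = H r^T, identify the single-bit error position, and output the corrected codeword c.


s = (1, 1, 0, 1)^T, error position = 13, corrected codeword c = 000101100100001

Compute s = H r^T mod 2 one row at a time:
  s_1 = 0 + 0 + 1 + 0 + 0 + 1 + 0 + 1 = 3 ≡ 1 (mod 2).
  s_2 = 1 + 0 + 1 + 1 + 0 + 1 + 0 + 1 = 5 ≡ 1 (mod 2).
  s_3 = 0 + 0 + 1 + 1 + 1 + 0 + 0 + 1 = 4 ≡ 0 (mod 2).
  s_4 = 0 + 0 + 0 + 1 + 0 + 0 + 1 + 1 = 3 ≡ 1 (mod 2).
s = (1, 1, 0, 1)^T — this equals column 13 of H (binary 1101), so error is at position 13.
Correct: flip bit 13 of r = 000101100100101 to get c = 000101100100001.


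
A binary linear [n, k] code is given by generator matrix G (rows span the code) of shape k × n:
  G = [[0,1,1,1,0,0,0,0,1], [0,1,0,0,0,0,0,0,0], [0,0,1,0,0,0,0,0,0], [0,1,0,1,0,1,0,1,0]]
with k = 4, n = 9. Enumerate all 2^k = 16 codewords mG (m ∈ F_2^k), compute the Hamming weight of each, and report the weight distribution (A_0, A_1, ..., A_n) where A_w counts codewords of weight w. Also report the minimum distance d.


Weight distribution: A_0 = 1, A_1 = 2, A_2 = 2, A_3 = 4, A_4 = 5, A_5 = 2. Minimum distance d = 1.

Enumerate all 2^4 = 16 messages m ∈ F_2^4.
For each, compute codeword c = mG in F_2^9, then tally its weight.
  m = 0000 → c = 000000000, weight = 0.
  m = 1000 → c = 011100001, weight = 4.
  m = 0100 → c = 010000000, weight = 1.
  m = 1100 → c = 001100001, weight = 3.
  m = 0010 → c = 001000000, weight = 1.
  m = 1010 → c = 010100001, weight = 3.
  m = 0110 → c = 011000000, weight = 2.
  m = 1110 → c = 000100001, weight = 2.
  m = 0001 → c = 010101010, weight = 4.
  m = 1001 → c = 001001011, weight = 4.
  m = 0101 → c = 000101010, weight = 3.
  m = 1101 → c = 011001011, weight = 5.
  m = 0011 → c = 011101010, weight = 5.
  m = 1011 → c = 000001011, weight = 3.
  m = 0111 → c = 001101010, weight = 4.
  m = 1111 → c = 010001011, weight = 4.
Tally weights:
  weight 0: 1 codewords.
  weight 1: 2 codewords.
  weight 2: 2 codewords.
  weight 3: 4 codewords.
  weight 4: 5 codewords.
  weight 5: 2 codewords.
Minimum distance d = smallest w > 0 with A_w > 0 = 1.
Sanity: Σ A_w = 16 = 2^4 = 16 ✓.


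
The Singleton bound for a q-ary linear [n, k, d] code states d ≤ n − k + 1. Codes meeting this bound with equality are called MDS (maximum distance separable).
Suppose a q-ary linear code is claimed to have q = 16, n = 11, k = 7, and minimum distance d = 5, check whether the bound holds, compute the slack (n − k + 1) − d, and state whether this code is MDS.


Singleton RHS = n − k + 1 = 5, slack = 0, bound satisfied, MDS.

Singleton bound: d ≤ n − k + 1.
Here n = 11, k = 7, so n − k + 1 = 5.
Given d = 5, check d ≤ 5: YES.
Slack = (n − k + 1) − d = 0.
The code is MDS (slack = 0).
Description: the claimed parameters are [11, 7, 5]_16; such a code would be MDS (meets Singleton bound).


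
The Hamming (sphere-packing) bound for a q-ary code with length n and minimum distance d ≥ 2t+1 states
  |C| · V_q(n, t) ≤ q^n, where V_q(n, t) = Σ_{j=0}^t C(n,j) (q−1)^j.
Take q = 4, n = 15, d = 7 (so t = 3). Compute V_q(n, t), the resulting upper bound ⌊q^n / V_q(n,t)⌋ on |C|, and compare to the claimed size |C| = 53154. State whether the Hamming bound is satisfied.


V_q(n, t) = 13276, q^n = 1073741824, Hamming bound = 80878, |C| = 53154 ≤ bound (satisfied).

Step 1: Compute V_q(n, t) = Σ_{j=0}^3 C(n, j) (q−1)^j.
  j = 0: C(15,0)·(3)^0 = 1·1 = 1.
  j = 1: C(15,1)·(3)^1 = 15·3 = 45.
  j = 2: C(15,2)·(3)^2 = 105·9 = 945.
  j = 3: C(15,3)·(3)^3 = 455·27 = 12285.
  V_q(n, t) = 1 + 45 + 945 + 12285 = 13276.
Step 2: q^n = 4^15 = 1073741824.
Step 3: Hamming bound ⌊q^n / V_q(n,t)⌋ = ⌊1073741824/13276⌋ = 80878.
Step 4: Compare |C| = 53154 to 80878: satisfied.
The claimed |C| lies below the Hamming bound.


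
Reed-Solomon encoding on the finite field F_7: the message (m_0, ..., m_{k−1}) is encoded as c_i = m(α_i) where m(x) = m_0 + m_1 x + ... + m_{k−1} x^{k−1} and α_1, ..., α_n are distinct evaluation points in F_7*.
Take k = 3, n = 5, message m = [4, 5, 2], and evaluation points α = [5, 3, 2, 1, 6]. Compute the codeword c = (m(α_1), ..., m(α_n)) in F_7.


c = [2, 2, 1, 4, 1]

Message polynomial: m(x) = 4 + 5·x + 2·x^2 (mod 7).
For each evaluation point α_i, compute m(α_i) mod 7:
  α_1 = 5: Horner steps 2 → 1 → 2, so m(5) = 2.
  α_2 = 3: Horner steps 2 → 4 → 2, so m(3) = 2.
  α_3 = 2: Horner steps 2 → 2 → 1, so m(2) = 1.
  α_4 = 1: Horner steps 2 → 0 → 4, so m(1) = 4.
  α_5 = 6: Horner steps 2 → 3 → 1, so m(6) = 1.
Codeword c = [2, 2, 1, 4, 1] ∈ F_7^5.


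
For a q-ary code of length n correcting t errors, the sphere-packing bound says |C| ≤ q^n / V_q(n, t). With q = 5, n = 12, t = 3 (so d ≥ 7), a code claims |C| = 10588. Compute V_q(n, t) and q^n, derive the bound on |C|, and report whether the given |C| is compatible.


V_q(n, t) = 15185, q^n = 244140625, Hamming bound = 16077, |C| = 10588 ≤ bound (satisfied).

Step 1: Compute V_q(n, t) = Σ_{j=0}^3 C(n, j) (q−1)^j.
  j = 0: C(12,0)·(4)^0 = 1·1 = 1.
  j = 1: C(12,1)·(4)^1 = 12·4 = 48.
  j = 2: C(12,2)·(4)^2 = 66·16 = 1056.
  j = 3: C(12,3)·(4)^3 = 220·64 = 14080.
  V_q(n, t) = 1 + 48 + 1056 + 14080 = 15185.
Step 2: q^n = 5^12 = 244140625.
Step 3: Hamming bound ⌊q^n / V_q(n,t)⌋ = ⌊244140625/15185⌋ = 16077.
Step 4: Compare |C| = 10588 to 16077: satisfied.
The claimed |C| lies below the Hamming bound.


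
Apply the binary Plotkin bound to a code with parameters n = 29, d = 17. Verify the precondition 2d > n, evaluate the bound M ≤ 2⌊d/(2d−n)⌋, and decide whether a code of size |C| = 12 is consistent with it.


Plotkin bound M ≤ 6; given |C| = 12 > bound (violated).

Check applicability: 2d = 34, n = 29.
2d − n = 5 > 0, so Plotkin applies.
Compute d/(2d−n) = 17/5 ≈ 3.4000.
⌊d/(2d−n)⌋ = 3.
Plotkin bound: M ≤ 2·3 = 6.
Given |C| = 12, check: VIOLATED.
This |C| is above the Plotkin bound, so no binary code with n = 29, d = 17 and 12 codewords exists.


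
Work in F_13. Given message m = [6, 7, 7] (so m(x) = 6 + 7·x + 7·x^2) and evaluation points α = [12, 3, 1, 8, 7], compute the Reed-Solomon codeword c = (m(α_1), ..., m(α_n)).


c = [6, 12, 7, 3, 8]

Message polynomial: m(x) = 6 + 7·x + 7·x^2 (mod 13).
For each evaluation point α_i, compute m(α_i) mod 13:
  α_1 = 12: Horner steps 7 → 0 → 6, so m(12) = 6.
  α_2 = 3: Horner steps 7 → 2 → 12, so m(3) = 12.
  α_3 = 1: Horner steps 7 → 1 → 7, so m(1) = 7.
  α_4 = 8: Horner steps 7 → 11 → 3, so m(8) = 3.
  α_5 = 7: Horner steps 7 → 4 → 8, so m(7) = 8.
Codeword c = [6, 12, 7, 3, 8] ∈ F_13^5.


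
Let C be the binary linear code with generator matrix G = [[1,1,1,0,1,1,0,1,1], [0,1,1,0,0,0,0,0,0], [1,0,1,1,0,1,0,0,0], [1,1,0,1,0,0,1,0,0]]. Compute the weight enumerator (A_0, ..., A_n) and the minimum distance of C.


Weight distribution: A_0 = 1, A_2 = 2, A_4 = 5, A_5 = 4, A_7 = 4. Minimum distance d = 2.

Enumerate all 2^4 = 16 messages m ∈ F_2^4.
For each, compute codeword c = mG in F_2^9, then tally its weight.
  m = 0000 → c = 000000000, weight = 0.
  m = 1000 → c = 111011011, weight = 7.
  m = 0100 → c = 011000000, weight = 2.
  m = 1100 → c = 100011011, weight = 5.
  m = 0010 → c = 101101000, weight = 4.
  m = 1010 → c = 010110011, weight = 5.
  m = 0110 → c = 110101000, weight = 4.
  m = 1110 → c = 001110011, weight = 5.
  m = 0001 → c = 110100100, weight = 4.
  m = 1001 → c = 001111111, weight = 7.
  m = 0101 → c = 101100100, weight = 4.
  m = 1101 → c = 010111111, weight = 7.
  m = 0011 → c = 011001100, weight = 4.
  m = 1011 → c = 100010111, weight = 5.
  m = 0111 → c = 000001100, weight = 2.
  m = 1111 → c = 111010111, weight = 7.
Tally weights:
  weight 0: 1 codewords.
  weight 2: 2 codewords.
  weight 4: 5 codewords.
  weight 5: 4 codewords.
  weight 7: 4 codewords.
Minimum distance d = smallest w > 0 with A_w > 0 = 2.
Sanity: Σ A_w = 16 = 2^4 = 16 ✓.


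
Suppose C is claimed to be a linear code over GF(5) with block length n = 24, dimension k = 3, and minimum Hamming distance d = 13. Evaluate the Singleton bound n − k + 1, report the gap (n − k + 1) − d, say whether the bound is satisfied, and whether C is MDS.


Singleton RHS = n − k + 1 = 22, slack = 9, bound satisfied, not MDS.

Singleton bound: d ≤ n − k + 1.
Here n = 24, k = 3, so n − k + 1 = 22.
Given d = 13, check d ≤ 22: YES.
Slack = (n − k + 1) − d = 9.
The code is NOT MDS (slack = 9 > 0).
Description: the claimed parameters are [24, 3, 13]_5; such a code would be non-MDS.


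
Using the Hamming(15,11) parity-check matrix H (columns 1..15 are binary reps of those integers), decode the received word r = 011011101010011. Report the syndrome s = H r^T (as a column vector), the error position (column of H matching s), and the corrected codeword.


s = (0, 1, 1, 0)^T, error position = 6, corrected codeword c = 011010101010011

Compute s = H r^T mod 2 one row at a time:
  s_1 = 0 + 1 + 0 + 1 + 0 + 0 + 1 + 1 = 4 ≡ 0 (mod 2).
  s_2 = 0 + 1 + 1 + 1 + 0 + 0 + 1 + 1 = 5 ≡ 1 (mod 2).
  s_3 = 1 + 1 + 1 + 1 + 0 + 1 + 1 + 1 = 7 ≡ 1 (mod 2).
  s_4 = 0 + 1 + 1 + 1 + 1 + 1 + 0 + 1 = 6 ≡ 0 (mod 2).
s = (0, 1, 1, 0)^T — this equals column 6 of H (binary 0110), so error is at position 6.
Correct: flip bit 6 of r = 011011101010011 to get c = 011010101010011.


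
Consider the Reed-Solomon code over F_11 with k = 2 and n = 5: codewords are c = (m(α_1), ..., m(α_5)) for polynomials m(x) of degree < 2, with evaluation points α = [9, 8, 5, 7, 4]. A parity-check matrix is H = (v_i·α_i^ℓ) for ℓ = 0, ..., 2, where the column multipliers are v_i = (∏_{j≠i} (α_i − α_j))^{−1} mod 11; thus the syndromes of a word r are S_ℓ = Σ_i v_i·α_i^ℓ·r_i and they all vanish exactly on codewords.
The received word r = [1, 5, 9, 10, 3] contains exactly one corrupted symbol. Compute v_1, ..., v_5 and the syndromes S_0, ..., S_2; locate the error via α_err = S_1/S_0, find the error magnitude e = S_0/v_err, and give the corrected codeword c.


S = (8, 6, 10), error at position 1, error magnitude e = 1, c = [0, 5, 9, 10, 3].

Step 1: column multipliers v_i = (∏_{j≠i}(α_i − α_j))^{−1} mod 11.
  i = 1 (α = 9): (9−8)(9−5)(9−7)(9−4) = 1·4·2·5 = 40 ≡ 7, so v_1 = 7^{−1} = 8 (mod 11).
  i = 2 (α = 8): (8−9)(8−5)(8−7)(8−4) = (−1)·3·1·4 = −12 ≡ 10, so v_2 = 10^{−1} = 10 (mod 11).
  i = 3 (α = 5): (5−9)(5−8)(5−7)(5−4) = (−4)·(−3)·(−2)·1 = −24 ≡ 9, so v_3 = 9^{−1} = 5 (mod 11).
  i = 4 (α = 7): (7−9)(7−8)(7−5)(7−4) = (−2)·(−1)·2·3 = 12 ≡ 1, so v_4 = 1^{−1} = 1 (mod 11).
  i = 5 (α = 4): (4−9)(4−8)(4−5)(4−7) = (−5)·(−4)·(−1)·(−3) = 60 ≡ 5, so v_5 = 5^{−1} = 9 (mod 11).
  v = [8, 10, 5, 1, 9].
Step 2: syndromes of r = [1, 5, 9, 10, 3] (all sums mod 11).
  S_0 = Σ v_i r_i = 8·1 + 10·5 + 5·9 + 1·10 + 9·3 = 140 ≡ 8.
  S_1 = Σ v_i α_i r_i = 8·9·1 + 10·8·5 + 5·5·9 + 1·7·10 + 9·4·3 = 875 ≡ 6.
  α_i^2 mod 11 = [4, 9, 3, 5, 5].
  S_2 = Σ v_i α_i^2 r_i = 8·4·1 + 10·9·5 + 5·3·9 + 1·5·10 + 9·5·3 = 802 ≡ 10.
  S = (8, 6, 10) ≠ 0, so r is not a codeword (an error is present).
Step 3: locate the error. For a single error e at position i, S_ℓ = v_i·e·α_i^ℓ, so α_err = S_1/S_0.
  S_0^{−1} = 8^{−1} = 7 (mod 11), so α_err = 6·7 = 42 ≡ 9 = α_1. Error position i = 1.
  Consistency check: S_2/S_1 = 10·2 = 20 ≡ 9 = α_err ✓ (single-error assumption holds).
Step 4: error magnitude e = S_0/v_1 = S_0·∏_{j≠1}(α_1 − α_j) = 8·7 = 56 ≡ 1 (mod 11).
Step 5: correct position 1: c_1 = r_1 − e = 1 − 1 ≡ 0 (mod 11). Hence c = [0, 5, 9, 10, 3].
  Check: interpolating c through the α_i gives m(x) = 1 + 6·x (degree < 2) with m(α_i) = c_i for every i, so c is indeed a codeword.


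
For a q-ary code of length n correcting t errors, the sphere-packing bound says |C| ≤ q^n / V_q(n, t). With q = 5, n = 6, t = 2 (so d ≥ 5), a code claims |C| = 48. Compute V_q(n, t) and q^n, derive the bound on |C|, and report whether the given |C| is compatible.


V_q(n, t) = 265, q^n = 15625, Hamming bound = 58, |C| = 48 ≤ bound (satisfied).

Step 1: Compute V_q(n, t) = Σ_{j=0}^2 C(n, j) (q−1)^j.
  j = 0: C(6,0)·(4)^0 = 1·1 = 1.
  j = 1: C(6,1)·(4)^1 = 6·4 = 24.
  j = 2: C(6,2)·(4)^2 = 15·16 = 240.
  V_q(n, t) = 1 + 24 + 240 = 265.
Step 2: q^n = 5^6 = 15625.
Step 3: Hamming bound ⌊q^n / V_q(n,t)⌋ = ⌊15625/265⌋ = 58.
Step 4: Compare |C| = 48 to 58: satisfied.
The claimed |C| lies below the Hamming bound.


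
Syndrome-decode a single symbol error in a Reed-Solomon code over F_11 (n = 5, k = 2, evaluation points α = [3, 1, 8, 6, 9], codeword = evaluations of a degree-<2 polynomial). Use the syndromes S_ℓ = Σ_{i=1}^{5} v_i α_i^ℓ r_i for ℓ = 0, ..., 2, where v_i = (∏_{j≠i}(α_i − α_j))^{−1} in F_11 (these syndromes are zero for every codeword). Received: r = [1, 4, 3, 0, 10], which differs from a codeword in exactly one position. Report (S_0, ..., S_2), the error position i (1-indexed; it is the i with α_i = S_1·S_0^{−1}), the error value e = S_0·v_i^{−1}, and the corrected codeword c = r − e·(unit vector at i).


S = (5, 5, 5), error at position 2, error magnitude e = 6, c = [1, 9, 3, 0, 10].

Step 1: column multipliers v_i = (∏_{j≠i}(α_i − α_j))^{−1} mod 11.
  i = 1 (α = 3): (3−1)(3−8)(3−6)(3−9) = 2·(−5)·(−3)·(−6) = −180 ≡ 7, so v_1 = 7^{−1} = 8 (mod 11).
  i = 2 (α = 1): (1−3)(1−8)(1−6)(1−9) = (−2)·(−7)·(−5)·(−8) = 560 ≡ 10, so v_2 = 10^{−1} = 10 (mod 11).
  i = 3 (α = 8): (8−3)(8−1)(8−6)(8−9) = 5·7·2·(−1) = −70 ≡ 7, so v_3 = 7^{−1} = 8 (mod 11).
  i = 4 (α = 6): (6−3)(6−1)(6−8)(6−9) = 3·5·(−2)·(−3) = 90 ≡ 2, so v_4 = 2^{−1} = 6 (mod 11).
  i = 5 (α = 9): (9−3)(9−1)(9−8)(9−6) = 6·8·1·3 = 144 ≡ 1, so v_5 = 1^{−1} = 1 (mod 11).
  v = [8, 10, 8, 6, 1].
Step 2: syndromes of r = [1, 4, 3, 0, 10] (all sums mod 11).
  S_0 = Σ v_i r_i = 8·1 + 10·4 + 8·3 + 6·0 + 1·10 = 82 ≡ 5.
  S_1 = Σ v_i α_i r_i = 8·3·1 + 10·1·4 + 8·8·3 + 6·6·0 + 1·9·10 = 346 ≡ 5.
  α_i^2 mod 11 = [9, 1, 9, 3, 4].
  S_2 = Σ v_i α_i^2 r_i = 8·9·1 + 10·1·4 + 8·9·3 + 6·3·0 + 1·4·10 = 368 ≡ 5.
  S = (5, 5, 5) ≠ 0, so r is not a codeword (an error is present).
Step 3: locate the error. For a single error e at position i, S_ℓ = v_i·e·α_i^ℓ, so α_err = S_1/S_0.
  S_0^{−1} = 5^{−1} = 9 (mod 11), so α_err = 5·9 = 45 ≡ 1 = α_2. Error position i = 2.
  Consistency check: S_2/S_1 = 5·9 = 45 ≡ 1 = α_err ✓ (single-error assumption holds).
Step 4: error magnitude e = S_0/v_2 = S_0·∏_{j≠2}(α_2 − α_j) = 5·10 = 50 ≡ 6 (mod 11).
Step 5: correct position 2: c_2 = r_2 − e = 4 − 6 ≡ 9 (mod 11). Hence c = [1, 9, 3, 0, 10].
  Check: interpolating c through the α_i gives m(x) = 2 + 7·x (degree < 2) with m(α_i) = c_i for every i, so c is indeed a codeword.


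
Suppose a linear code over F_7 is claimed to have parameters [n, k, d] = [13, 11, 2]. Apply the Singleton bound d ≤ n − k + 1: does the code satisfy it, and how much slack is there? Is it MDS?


Singleton RHS = n − k + 1 = 3, slack = 1, bound satisfied, not MDS.

Singleton bound: d ≤ n − k + 1.
Here n = 13, k = 11, so n − k + 1 = 3.
Given d = 2, check d ≤ 3: YES.
Slack = (n − k + 1) − d = 1.
The code is NOT MDS (slack = 1 > 0).
Description: the claimed parameters are [13, 11, 2]_7; such a code would be non-MDS.


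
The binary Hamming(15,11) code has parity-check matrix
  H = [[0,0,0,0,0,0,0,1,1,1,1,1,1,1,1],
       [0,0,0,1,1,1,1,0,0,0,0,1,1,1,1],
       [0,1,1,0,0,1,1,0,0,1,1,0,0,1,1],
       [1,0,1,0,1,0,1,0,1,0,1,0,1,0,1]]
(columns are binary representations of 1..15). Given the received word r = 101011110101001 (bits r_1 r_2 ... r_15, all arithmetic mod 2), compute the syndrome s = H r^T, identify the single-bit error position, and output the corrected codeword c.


s = (0, 1, 1, 1)^T, error position = 7, corrected codeword c = 101011010101001

Compute s = H r^T mod 2 one row at a time:
  s_1 = 1 + 0 + 1 + 0 + 1 + 0 + 0 + 1 = 4 ≡ 0 (mod 2).
  s_2 = 0 + 1 + 1 + 1 + 1 + 0 + 0 + 1 = 5 ≡ 1 (mod 2).
  s_3 = 0 + 1 + 1 + 1 + 1 + 0 + 0 + 1 = 5 ≡ 1 (mod 2).
  s_4 = 1 + 1 + 1 + 1 + 0 + 0 + 0 + 1 = 5 ≡ 1 (mod 2).
s = (0, 1, 1, 1)^T — this equals column 7 of H (binary 0111), so error is at position 7.
Correct: flip bit 7 of r = 101011110101001 to get c = 101011010101001.


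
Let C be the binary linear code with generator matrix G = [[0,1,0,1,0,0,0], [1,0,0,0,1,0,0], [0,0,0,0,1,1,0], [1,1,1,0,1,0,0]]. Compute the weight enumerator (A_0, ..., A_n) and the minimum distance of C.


Weight distribution: A_0 = 1, A_2 = 6, A_4 = 9. Minimum distance d = 2.

Enumerate all 2^4 = 16 messages m ∈ F_2^4.
For each, compute codeword c = mG in F_2^7, then tally its weight.
  m = 0000 → c = 0000000, weight = 0.
  m = 1000 → c = 0101000, weight = 2.
  m = 0100 → c = 1000100, weight = 2.
  m = 1100 → c = 1101100, weight = 4.
  m = 0010 → c = 0000110, weight = 2.
  m = 1010 → c = 0101110, weight = 4.
  m = 0110 → c = 1000010, weight = 2.
  m = 1110 → c = 1101010, weight = 4.
  m = 0001 → c = 1110100, weight = 4.
  m = 1001 → c = 1011100, weight = 4.
  m = 0101 → c = 0110000, weight = 2.
  m = 1101 → c = 0011000, weight = 2.
  m = 0011 → c = 1110010, weight = 4.
  m = 1011 → c = 1011010, weight = 4.
  m = 0111 → c = 0110110, weight = 4.
  m = 1111 → c = 0011110, weight = 4.
Tally weights:
  weight 0: 1 codewords.
  weight 2: 6 codewords.
  weight 4: 9 codewords.
Minimum distance d = smallest w > 0 with A_w > 0 = 2.
Sanity: Σ A_w = 16 = 2^4 = 16 ✓.


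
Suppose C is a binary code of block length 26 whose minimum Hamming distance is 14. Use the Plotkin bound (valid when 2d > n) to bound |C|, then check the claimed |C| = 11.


Plotkin bound M ≤ 14; given |C| = 11 ≤ bound (satisfied).

Check applicability: 2d = 28, n = 26.
2d − n = 2 > 0, so Plotkin applies.
Compute d/(2d−n) = 14/2 ≈ 7.0000.
⌊d/(2d−n)⌋ = 7.
Plotkin bound: M ≤ 2·7 = 14.
Given |C| = 11, check: satisfied.
This |C| is below the Plotkin bound.


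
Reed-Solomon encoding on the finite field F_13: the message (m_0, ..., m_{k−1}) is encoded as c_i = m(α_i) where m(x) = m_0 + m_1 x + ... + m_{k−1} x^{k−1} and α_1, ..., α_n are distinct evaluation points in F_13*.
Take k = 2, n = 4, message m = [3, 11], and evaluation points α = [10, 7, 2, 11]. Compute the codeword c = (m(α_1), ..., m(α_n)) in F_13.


c = [9, 2, 12, 7]

Message polynomial: m(x) = 3 + 11·x (mod 13).
For each evaluation point α_i, compute m(α_i) mod 13:
  α_1 = 10: Horner steps 11 → 9, so m(10) = 9.
  α_2 = 7: Horner steps 11 → 2, so m(7) = 2.
  α_3 = 2: Horner steps 11 → 12, so m(2) = 12.
  α_4 = 11: Horner steps 11 → 7, so m(11) = 7.
Codeword c = [9, 2, 12, 7] ∈ F_13^4.


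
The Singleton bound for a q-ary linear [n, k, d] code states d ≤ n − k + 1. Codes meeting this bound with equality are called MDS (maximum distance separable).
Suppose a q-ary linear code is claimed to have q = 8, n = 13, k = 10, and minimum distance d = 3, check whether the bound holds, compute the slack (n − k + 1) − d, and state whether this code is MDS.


Singleton RHS = n − k + 1 = 4, slack = 1, bound satisfied, not MDS.

Singleton bound: d ≤ n − k + 1.
Here n = 13, k = 10, so n − k + 1 = 4.
Given d = 3, check d ≤ 4: YES.
Slack = (n − k + 1) − d = 1.
The code is NOT MDS (slack = 1 > 0).
Description: the claimed parameters are [13, 10, 3]_8; such a code would be non-MDS.


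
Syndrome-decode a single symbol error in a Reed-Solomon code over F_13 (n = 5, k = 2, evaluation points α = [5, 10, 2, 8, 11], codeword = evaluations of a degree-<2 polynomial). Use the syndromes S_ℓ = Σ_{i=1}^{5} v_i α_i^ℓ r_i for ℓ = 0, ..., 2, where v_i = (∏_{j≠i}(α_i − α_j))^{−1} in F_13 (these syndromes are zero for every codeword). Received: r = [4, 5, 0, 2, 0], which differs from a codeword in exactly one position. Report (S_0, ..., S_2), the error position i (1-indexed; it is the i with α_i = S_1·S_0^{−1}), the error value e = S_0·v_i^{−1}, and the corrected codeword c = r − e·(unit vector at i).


S = (8, 3, 6), error at position 3, error magnitude e = 7, c = [4, 5, 6, 2, 0].

Step 1: column multipliers v_i = (∏_{j≠i}(α_i − α_j))^{−1} mod 13.
  i = 1 (α = 5): (5−10)(5−2)(5−8)(5−11) = (−5)·3·(−3)·(−6) = −270 ≡ 3, so v_1 = 3^{−1} = 9 (mod 13).
  i = 2 (α = 10): (10−5)(10−2)(10−8)(10−11) = 5·8·2·(−1) = −80 ≡ 11, so v_2 = 11^{−1} = 6 (mod 13).
  i = 3 (α = 2): (2−5)(2−10)(2−8)(2−11) = (−3)·(−8)·(−6)·(−9) = 1296 ≡ 9, so v_3 = 9^{−1} = 3 (mod 13).
  i = 4 (α = 8): (8−5)(8−10)(8−2)(8−11) = 3·(−2)·6·(−3) = 108 ≡ 4, so v_4 = 4^{−1} = 10 (mod 13).
  i = 5 (α = 11): (11−5)(11−10)(11−2)(11−8) = 6·1·9·3 = 162 ≡ 6, so v_5 = 6^{−1} = 11 (mod 13).
  v = [9, 6, 3, 10, 11].
Step 2: syndromes of r = [4, 5, 0, 2, 0] (all sums mod 13).
  S_0 = Σ v_i r_i = 9·4 + 6·5 + 3·0 + 10·2 + 11·0 = 86 ≡ 8.
  S_1 = Σ v_i α_i r_i = 9·5·4 + 6·10·5 + 3·2·0 + 10·8·2 + 11·11·0 = 640 ≡ 3.
  α_i^2 mod 13 = [12, 9, 4, 12, 4].
  S_2 = Σ v_i α_i^2 r_i = 9·12·4 + 6·9·5 + 3·4·0 + 10·12·2 + 11·4·0 = 942 ≡ 6.
  S = (8, 3, 6) ≠ 0, so r is not a codeword (an error is present).
Step 3: locate the error. For a single error e at position i, S_ℓ = v_i·e·α_i^ℓ, so α_err = S_1/S_0.
  S_0^{−1} = 8^{−1} = 5 (mod 13), so α_err = 3·5 = 15 ≡ 2 = α_3. Error position i = 3.
  Consistency check: S_2/S_1 = 6·9 = 54 ≡ 2 = α_err ✓ (single-error assumption holds).
Step 4: error magnitude e = S_0/v_3 = S_0·∏_{j≠3}(α_3 − α_j) = 8·9 = 72 ≡ 7 (mod 13).
Step 5: correct position 3: c_3 = r_3 − e = 0 − 7 ≡ 6 (mod 13). Hence c = [4, 5, 6, 2, 0].
  Check: interpolating c through the α_i gives m(x) = 3 + 8·x (degree < 2) with m(α_i) = c_i for every i, so c is indeed a codeword.


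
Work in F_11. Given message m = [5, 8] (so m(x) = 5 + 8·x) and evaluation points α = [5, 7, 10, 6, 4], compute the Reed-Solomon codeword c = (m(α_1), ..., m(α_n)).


c = [1, 6, 8, 9, 4]

Message polynomial: m(x) = 5 + 8·x (mod 11).
For each evaluation point α_i, compute m(α_i) mod 11:
  α_1 = 5: Horner steps 8 → 1, so m(5) = 1.
  α_2 = 7: Horner steps 8 → 6, so m(7) = 6.
  α_3 = 10: Horner steps 8 → 8, so m(10) = 8.
  α_4 = 6: Horner steps 8 → 9, so m(6) = 9.
  α_5 = 4: Horner steps 8 → 4, so m(4) = 4.
Codeword c = [1, 6, 8, 9, 4] ∈ F_11^5.


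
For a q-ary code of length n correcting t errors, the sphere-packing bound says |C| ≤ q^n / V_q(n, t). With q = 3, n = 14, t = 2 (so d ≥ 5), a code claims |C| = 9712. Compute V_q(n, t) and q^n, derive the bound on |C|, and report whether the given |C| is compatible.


V_q(n, t) = 393, q^n = 4782969, Hamming bound = 12170, |C| = 9712 ≤ bound (satisfied).

Step 1: Compute V_q(n, t) = Σ_{j=0}^2 C(n, j) (q−1)^j.
  j = 0: C(14,0)·(2)^0 = 1·1 = 1.
  j = 1: C(14,1)·(2)^1 = 14·2 = 28.
  j = 2: C(14,2)·(2)^2 = 91·4 = 364.
  V_q(n, t) = 1 + 28 + 364 = 393.
Step 2: q^n = 3^14 = 4782969.
Step 3: Hamming bound ⌊q^n / V_q(n,t)⌋ = ⌊4782969/393⌋ = 12170.
Step 4: Compare |C| = 9712 to 12170: satisfied.
The claimed |C| lies below the Hamming bound.


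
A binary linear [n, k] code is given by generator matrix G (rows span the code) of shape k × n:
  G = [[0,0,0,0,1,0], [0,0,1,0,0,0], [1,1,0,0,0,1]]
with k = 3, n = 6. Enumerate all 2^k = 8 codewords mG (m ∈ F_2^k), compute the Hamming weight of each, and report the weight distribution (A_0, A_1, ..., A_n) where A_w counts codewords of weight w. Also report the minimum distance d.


Weight distribution: A_0 = 1, A_1 = 2, A_2 = 1, A_3 = 1, A_4 = 2, A_5 = 1. Minimum distance d = 1.

Enumerate all 2^3 = 8 messages m ∈ F_2^3.
For each, compute codeword c = mG in F_2^6, then tally its weight.
  m = 000 → c = 000000, weight = 0.
  m = 100 → c = 000010, weight = 1.
  m = 010 → c = 001000, weight = 1.
  m = 110 → c = 001010, weight = 2.
  m = 001 → c = 110001, weight = 3.
  m = 101 → c = 110011, weight = 4.
  m = 011 → c = 111001, weight = 4.
  m = 111 → c = 111011, weight = 5.
Tally weights:
  weight 0: 1 codewords.
  weight 1: 2 codewords.
  weight 2: 1 codewords.
  weight 3: 1 codewords.
  weight 4: 2 codewords.
  weight 5: 1 codewords.
Minimum distance d = smallest w > 0 with A_w > 0 = 1.
Sanity: Σ A_w = 8 = 2^3 = 8 ✓.


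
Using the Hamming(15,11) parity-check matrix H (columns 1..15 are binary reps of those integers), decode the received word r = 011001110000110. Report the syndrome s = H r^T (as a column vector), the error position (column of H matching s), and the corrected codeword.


s = (1, 0, 1, 1)^T, error position = 11, corrected codeword c = 011001110010110

Compute s = H r^T mod 2 one row at a time:
  s_1 = 1 + 0 + 0 + 0 + 0 + 1 + 1 + 0 = 3 ≡ 1 (mod 2).
  s_2 = 0 + 0 + 1 + 1 + 0 + 1 + 1 + 0 = 4 ≡ 0 (mod 2).
  s_3 = 1 + 1 + 1 + 1 + 0 + 0 + 1 + 0 = 5 ≡ 1 (mod 2).
  s_4 = 0 + 1 + 0 + 1 + 0 + 0 + 1 + 0 = 3 ≡ 1 (mod 2).
s = (1, 0, 1, 1)^T — this equals column 11 of H (binary 1011), so error is at position 11.
Correct: flip bit 11 of r = 011001110000110 to get c = 011001110010110.


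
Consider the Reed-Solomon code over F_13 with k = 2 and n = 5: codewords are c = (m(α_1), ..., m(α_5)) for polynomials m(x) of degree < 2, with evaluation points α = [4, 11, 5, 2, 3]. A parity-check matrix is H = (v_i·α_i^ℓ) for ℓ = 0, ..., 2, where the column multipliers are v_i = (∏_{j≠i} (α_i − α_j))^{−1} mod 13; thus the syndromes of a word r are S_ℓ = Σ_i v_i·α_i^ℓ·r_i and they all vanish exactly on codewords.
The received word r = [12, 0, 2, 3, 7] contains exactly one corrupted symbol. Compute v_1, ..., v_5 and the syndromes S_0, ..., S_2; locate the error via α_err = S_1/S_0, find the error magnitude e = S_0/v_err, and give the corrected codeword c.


S = (1, 4, 3), error at position 1, error magnitude e = 1, c = [11, 0, 2, 3, 7].

Step 1: column multipliers v_i = (∏_{j≠i}(α_i − α_j))^{−1} mod 13.
  i = 1 (α = 4): (4−11)(4−5)(4−2)(4−3) = (−7)·(−1)·2·1 = 14 ≡ 1, so v_1 = 1^{−1} = 1 (mod 13).
  i = 2 (α = 11): (11−4)(11−5)(11−2)(11−3) = 7·6·9·8 = 3024 ≡ 8, so v_2 = 8^{−1} = 5 (mod 13).
  i = 3 (α = 5): (5−4)(5−11)(5−2)(5−3) = 1·(−6)·3·2 = −36 ≡ 3, so v_3 = 3^{−1} = 9 (mod 13).
  i = 4 (α = 2): (2−4)(2−11)(2−5)(2−3) = (−2)·(−9)·(−3)·(−1) = 54 ≡ 2, so v_4 = 2^{−1} = 7 (mod 13).
  i = 5 (α = 3): (3−4)(3−11)(3−5)(3−2) = (−1)·(−8)·(−2)·1 = −16 ≡ 10, so v_5 = 10^{−1} = 4 (mod 13).
  v = [1, 5, 9, 7, 4].
Step 2: syndromes of r = [12, 0, 2, 3, 7] (all sums mod 13).
  S_0 = Σ v_i r_i = 1·12 + 5·0 + 9·2 + 7·3 + 4·7 = 79 ≡ 1.
  S_1 = Σ v_i α_i r_i = 1·4·12 + 5·11·0 + 9·5·2 + 7·2·3 + 4·3·7 = 264 ≡ 4.
  α_i^2 mod 13 = [3, 4, 12, 4, 9].
  S_2 = Σ v_i α_i^2 r_i = 1·3·12 + 5·4·0 + 9·12·2 + 7·4·3 + 4·9·7 = 588 ≡ 3.
  S = (1, 4, 3) ≠ 0, so r is not a codeword (an error is present).
Step 3: locate the error. For a single error e at position i, S_ℓ = v_i·e·α_i^ℓ, so α_err = S_1/S_0.
  S_0^{−1} = 1^{−1} = 1 (mod 13), so α_err = 4·1 = 4 ≡ 4 = α_1. Error position i = 1.
  Consistency check: S_2/S_1 = 3·10 = 30 ≡ 4 = α_err ✓ (single-error assumption holds).
Step 4: error magnitude e = S_0/v_1 = S_0·∏_{j≠1}(α_1 − α_j) = 1·1 = 1 ≡ 1 (mod 13).
Step 5: correct position 1: c_1 = r_1 − e = 12 − 1 ≡ 11 (mod 13). Hence c = [11, 0, 2, 3, 7].
  Check: interpolating c through the α_i gives m(x) = 8 + 4·x (degree < 2) with m(α_i) = c_i for every i, so c is indeed a codeword.


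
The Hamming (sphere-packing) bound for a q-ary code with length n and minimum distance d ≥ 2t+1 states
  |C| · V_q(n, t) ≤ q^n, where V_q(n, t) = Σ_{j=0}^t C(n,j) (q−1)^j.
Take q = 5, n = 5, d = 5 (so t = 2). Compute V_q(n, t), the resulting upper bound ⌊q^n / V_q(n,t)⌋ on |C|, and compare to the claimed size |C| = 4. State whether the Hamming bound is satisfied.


V_q(n, t) = 181, q^n = 3125, Hamming bound = 17, |C| = 4 ≤ bound (satisfied).

Step 1: Compute V_q(n, t) = Σ_{j=0}^2 C(n, j) (q−1)^j.
  j = 0: C(5,0)·(4)^0 = 1·1 = 1.
  j = 1: C(5,1)·(4)^1 = 5·4 = 20.
  j = 2: C(5,2)·(4)^2 = 10·16 = 160.
  V_q(n, t) = 1 + 20 + 160 = 181.
Step 2: q^n = 5^5 = 3125.
Step 3: Hamming bound ⌊q^n / V_q(n,t)⌋ = ⌊3125/181⌋ = 17.
Step 4: Compare |C| = 4 to 17: satisfied.
The claimed |C| lies below the Hamming bound.


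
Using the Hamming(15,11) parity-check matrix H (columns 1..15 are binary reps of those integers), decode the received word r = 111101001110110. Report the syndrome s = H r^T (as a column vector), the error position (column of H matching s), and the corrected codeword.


s = (1, 0, 0, 1)^T, error position = 9, corrected codeword c = 111101000110110

Compute s = H r^T mod 2 one row at a time:
  s_1 = 0 + 1 + 1 + 1 + 0 + 1 + 1 + 0 = 5 ≡ 1 (mod 2).
  s_2 = 1 + 0 + 1 + 0 + 0 + 1 + 1 + 0 = 4 ≡ 0 (mod 2).
  s_3 = 1 + 1 + 1 + 0 + 1 + 1 + 1 + 0 = 6 ≡ 0 (mod 2).
  s_4 = 1 + 1 + 0 + 0 + 1 + 1 + 1 + 0 = 5 ≡ 1 (mod 2).
s = (1, 0, 0, 1)^T — this equals column 9 of H (binary 1001), so error is at position 9.
Correct: flip bit 9 of r = 111101001110110 to get c = 111101000110110.


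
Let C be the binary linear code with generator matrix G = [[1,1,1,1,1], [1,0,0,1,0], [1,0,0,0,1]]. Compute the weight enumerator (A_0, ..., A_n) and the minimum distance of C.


Weight distribution: A_0 = 1, A_2 = 3, A_3 = 3, A_5 = 1. Minimum distance d = 2.

Enumerate all 2^3 = 8 messages m ∈ F_2^3.
For each, compute codeword c = mG in F_2^5, then tally its weight.
  m = 000 → c = 00000, weight = 0.
  m = 100 → c = 11111, weight = 5.
  m = 010 → c = 10010, weight = 2.
  m = 110 → c = 01101, weight = 3.
  m = 001 → c = 10001, weight = 2.
  m = 101 → c = 01110, weight = 3.
  m = 011 → c = 00011, weight = 2.
  m = 111 → c = 11100, weight = 3.
Tally weights:
  weight 0: 1 codewords.
  weight 2: 3 codewords.
  weight 3: 3 codewords.
  weight 5: 1 codewords.
Minimum distance d = smallest w > 0 with A_w > 0 = 2.
Sanity: Σ A_w = 8 = 2^3 = 8 ✓.


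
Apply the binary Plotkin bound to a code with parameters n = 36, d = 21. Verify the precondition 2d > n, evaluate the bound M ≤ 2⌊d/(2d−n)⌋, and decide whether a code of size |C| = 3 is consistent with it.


Plotkin bound M ≤ 6; given |C| = 3 ≤ bound (satisfied).

Check applicability: 2d = 42, n = 36.
2d − n = 6 > 0, so Plotkin applies.
Compute d/(2d−n) = 21/6 ≈ 3.5000.
⌊d/(2d−n)⌋ = 3.
Plotkin bound: M ≤ 2·3 = 6.
Given |C| = 3, check: satisfied.
This |C| is below the Plotkin bound.
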